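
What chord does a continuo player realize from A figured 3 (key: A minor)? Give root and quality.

A minor

The figures 3 indicate a triad in root position.
In root position the bass is the root, so the root is A.
The chord tones are A, C, E, giving A minor.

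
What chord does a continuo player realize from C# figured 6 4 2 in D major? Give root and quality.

D major seventh

The figures 6 4 2 indicate a seventh chord in third inversion.
In third inversion the root lies a second above the bass: a second above C# in D major is D.
The chord tones are C#, D, F#, A, giving D major seventh.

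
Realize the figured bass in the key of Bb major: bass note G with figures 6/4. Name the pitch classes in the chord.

A fourth above G in this key is C.
A sixth above G in this key is Eb.
Together with the bass G, this spells C minor in second inversion.

G, C, Eb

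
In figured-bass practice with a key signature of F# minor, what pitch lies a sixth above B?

G#

Counting 5 letter steps above B lands on G; in F# minor, that letter is G#.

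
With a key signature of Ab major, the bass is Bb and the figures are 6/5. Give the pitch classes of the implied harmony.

Bb, Db, F, G

The written figures 6/5 are shorthand for 6/5/3: the 3 is implied.
A third above Bb in this key is Db.
A fifth above Bb in this key is F.
A sixth above Bb in this key is G.
Together with the bass Bb, this spells G half-diminished seventh in first inversion.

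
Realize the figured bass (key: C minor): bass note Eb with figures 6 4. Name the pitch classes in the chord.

A fourth above Eb in this key is Ab.
A sixth above Eb in this key is C.
Together with the bass Eb, this spells Ab major in second inversion.

Eb, Ab, C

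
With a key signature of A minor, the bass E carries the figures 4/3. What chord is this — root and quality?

A minor seventh

The figures 4/3 indicate a seventh chord in second inversion.
In second inversion the root lies a fourth above the bass: a fourth above E in A minor is A.
The chord tones are E, G, A, C, giving A minor seventh.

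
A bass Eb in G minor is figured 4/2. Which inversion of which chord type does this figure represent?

seventh chord, third inversion

4/2 is shorthand for 6/4/2.
Intervals of 6/4/2 above the bass form a seventh chord; the bass is the seventh, so this is third inversion.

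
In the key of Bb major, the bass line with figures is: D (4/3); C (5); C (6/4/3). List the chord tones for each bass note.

D (6/4/3): D, F, G, Bb.
C (5/3): C, Eb, G.
C (6/4/3): C, Eb, F, A.

D, F, G, Bb | C, Eb, G | C, Eb, F, A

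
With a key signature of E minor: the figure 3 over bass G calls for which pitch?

B

Counting 2 letter steps above G lands on B; in E minor, that letter is B.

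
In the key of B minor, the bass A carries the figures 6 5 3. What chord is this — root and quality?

The figures 6 5 3 indicate a seventh chord in first inversion.
In first inversion the root lies a sixth above the bass: a sixth above A in B minor is F#.
The chord tones are A, C#, E, F#, giving F# minor seventh.

F# minor seventh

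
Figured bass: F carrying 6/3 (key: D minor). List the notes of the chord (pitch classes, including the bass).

A third above F in this key is A.
A sixth above F in this key is D.
Together with the bass F, this spells D minor in first inversion.

F, A, D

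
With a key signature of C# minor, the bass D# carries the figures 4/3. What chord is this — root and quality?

The figures 4/3 indicate a seventh chord in second inversion.
In second inversion the root lies a fourth above the bass: a fourth above D# in C# minor is G#.
The chord tones are D#, F#, G#, B, giving G# minor seventh.

G# minor seventh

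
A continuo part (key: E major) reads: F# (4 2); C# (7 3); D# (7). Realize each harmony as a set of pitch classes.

F#, G#, B, D# | C#, E, G#, B | D#, F#, A, C#

F# (6/4/2): F#, G#, B, D#.
C# (7/5/3): C#, E, G#, B.
D# (7/5/3): D#, F#, A, C#.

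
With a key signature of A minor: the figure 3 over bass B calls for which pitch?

Counting 2 letter steps above B lands on D; in A minor, that letter is D.

D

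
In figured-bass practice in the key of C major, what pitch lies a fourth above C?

F

Counting 3 letter steps above C lands on F; in C major, that letter is F.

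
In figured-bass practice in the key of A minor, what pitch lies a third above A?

C

Counting 2 letter steps above A lands on C; in A minor, that letter is C.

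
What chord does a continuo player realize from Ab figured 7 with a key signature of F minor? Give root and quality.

Ab major seventh

The figures 7 indicate a seventh chord in root position.
In root position the bass is the root, so the root is Ab.
The chord tones are Ab, C, Eb, G, giving Ab major seventh.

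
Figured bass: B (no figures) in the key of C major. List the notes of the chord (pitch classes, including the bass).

B, D, F

An unfigured bass implies 5/3.
A third above B in this key is D.
A fifth above B in this key is F.
Together with the bass B, this spells B diminished in root position.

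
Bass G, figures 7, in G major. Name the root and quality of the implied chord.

G major seventh

The figures 7 indicate a seventh chord in root position.
In root position the bass is the root, so the root is G.
The chord tones are G, B, D, F#, giving G major seventh.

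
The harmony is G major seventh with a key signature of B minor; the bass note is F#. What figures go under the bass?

4/2

F# is the seventh of G major seventh, so the chord is in third inversion.
A seventh chord in third inversion is figured 6/4/2, conventionally abbreviated 4/2.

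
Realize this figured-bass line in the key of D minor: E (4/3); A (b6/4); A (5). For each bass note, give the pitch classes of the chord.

E (6/4/3): E, G, A, C.
A (b6/4): A, D, Fb.
A (5/3): A, C, E.

E, G, A, C | A, D, Fb | A, C, E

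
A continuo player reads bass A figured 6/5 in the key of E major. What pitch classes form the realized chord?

The written figures 6/5 are shorthand for 6/5/3: the 3 is implied.
A third above A in this key is C#.
A fifth above A in this key is E.
A sixth above A in this key is F#.
Together with the bass A, this spells F# minor seventh in first inversion.

A, C#, E, F#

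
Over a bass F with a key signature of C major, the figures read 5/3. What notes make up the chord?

F, A, C

A third above F in this key is A.
A fifth above F in this key is C.
Together with the bass F, this spells F major in root position.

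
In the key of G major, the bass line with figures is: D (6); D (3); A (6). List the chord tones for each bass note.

D, F#, B | D, F#, A | A, C, F#

D (6/3): D, F#, B.
D (5/3): D, F#, A.
A (6/3): A, C, F#.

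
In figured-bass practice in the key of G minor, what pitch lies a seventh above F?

Eb

Counting 6 letter steps above F lands on E; in G minor, that letter is Eb.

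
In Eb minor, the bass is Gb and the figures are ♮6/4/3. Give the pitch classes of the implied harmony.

Gb, Bb, Cb, E

A third above Gb in this key is Bb.
A fourth above Gb in this key is Cb.
A sixth above Gb in this key is Eb, made natural (E) by the ♮ figure.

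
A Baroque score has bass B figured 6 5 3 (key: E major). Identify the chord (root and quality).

G# minor seventh

The figures 6 5 3 indicate a seventh chord in first inversion.
In first inversion the root lies a sixth above the bass: a sixth above B in E major is G#.
The chord tones are B, D#, F#, G#, giving G# minor seventh.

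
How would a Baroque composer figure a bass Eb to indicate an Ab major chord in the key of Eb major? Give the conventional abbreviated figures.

Eb is the fifth of Ab major, so the chord is in second inversion.
A triad in second inversion is figured 6/4, conventionally abbreviated 6/4.

6/4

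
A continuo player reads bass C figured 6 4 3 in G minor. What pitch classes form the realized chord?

C, Eb, F, A

A third above C in this key is Eb.
A fourth above C in this key is F.
A sixth above C in this key is A.
Together with the bass C, this spells F dominant seventh in second inversion.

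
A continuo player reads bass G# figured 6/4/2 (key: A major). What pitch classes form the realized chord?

G#, A, C#, E

A second above G# in this key is A.
A fourth above G# in this key is C#.
A sixth above G# in this key is E.
Together with the bass G#, this spells A major seventh in third inversion.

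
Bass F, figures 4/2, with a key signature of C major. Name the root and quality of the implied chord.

The figures 4/2 indicate a seventh chord in third inversion.
In third inversion the root lies a second above the bass: a second above F in C major is G.
The chord tones are F, G, B, D, giving G dominant seventh.

G dominant seventh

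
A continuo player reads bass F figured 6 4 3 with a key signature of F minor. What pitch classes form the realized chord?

A third above F in this key is Ab.
A fourth above F in this key is Bb.
A sixth above F in this key is Db.
Together with the bass F, this spells Bb minor seventh in second inversion.

F, Ab, Bb, Db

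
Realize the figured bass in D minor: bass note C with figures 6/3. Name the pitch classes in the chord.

A third above C in this key is E.
A sixth above C in this key is A.
Together with the bass C, this spells A minor in first inversion.

C, E, A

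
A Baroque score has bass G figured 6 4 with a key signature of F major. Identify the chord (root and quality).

The figures 6 4 indicate a triad in second inversion.
In second inversion the root lies a fourth above the bass: a fourth above G in F major is C.
The chord tones are G, C, E, giving C major.

C major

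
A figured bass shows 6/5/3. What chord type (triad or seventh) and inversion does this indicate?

seventh chord, first inversion

Intervals of 6/5/3 above the bass form a seventh chord; the bass is the third, so this is first inversion.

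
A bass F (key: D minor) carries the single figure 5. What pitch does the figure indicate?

C

Counting 4 letter steps above F lands on C; in D minor, that letter is C.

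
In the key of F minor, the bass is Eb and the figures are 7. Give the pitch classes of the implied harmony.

Eb, G, Bb, Db

The written figures 7 are shorthand for 7/5/3: the 5/3 are implied.
A third above Eb in this key is G.
A fifth above Eb in this key is Bb.
A seventh above Eb in this key is Db.
Together with the bass Eb, this spells Eb dominant seventh in root position.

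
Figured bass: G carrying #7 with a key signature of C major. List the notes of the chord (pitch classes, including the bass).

G, B, D, F#

The written figures #7 are shorthand for 7/5/3: the 5/3 are implied.
A third above G in this key is B.
A fifth above G in this key is D.
A seventh above G in this key is F, raised to F# by the sharp.
Together with the bass G, this spells G major seventh in root position.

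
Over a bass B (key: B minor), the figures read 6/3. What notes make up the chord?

A third above B in this key is D.
A sixth above B in this key is G.
Together with the bass B, this spells G major in first inversion.

B, D, G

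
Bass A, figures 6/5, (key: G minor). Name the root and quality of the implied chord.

The figures 6/5 indicate a seventh chord in first inversion.
In first inversion the root lies a sixth above the bass: a sixth above A in G minor is F.
The chord tones are A, C, Eb, F, giving F dominant seventh.

F dominant seventh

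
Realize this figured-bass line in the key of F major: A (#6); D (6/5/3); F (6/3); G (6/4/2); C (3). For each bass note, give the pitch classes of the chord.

A (#6/3): A, C, F#.
D (6/5/3): D, F, A, Bb.
F (6/3): F, A, D.
G (6/4/2): G, A, C, E.
C (5/3): C, E, G.

A, C, F# | D, F, A, Bb | F, A, D | G, A, C, E | C, E, G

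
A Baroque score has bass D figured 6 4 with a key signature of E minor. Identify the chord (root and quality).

The figures 6 4 indicate a triad in second inversion.
In second inversion the root lies a fourth above the bass: a fourth above D in E minor is G.
The chord tones are D, G, B, giving G major.

G major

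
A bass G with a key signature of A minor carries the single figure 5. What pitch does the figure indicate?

Counting 4 letter steps above G lands on D; in A minor, that letter is D.

D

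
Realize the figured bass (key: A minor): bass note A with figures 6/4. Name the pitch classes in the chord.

A, D, F

A fourth above A in this key is D.
A sixth above A in this key is F.
Together with the bass A, this spells D minor in second inversion.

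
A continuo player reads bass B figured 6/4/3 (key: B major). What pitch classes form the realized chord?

A third above B in this key is D#.
A fourth above B in this key is E.
A sixth above B in this key is G#.
Together with the bass B, this spells E major seventh in second inversion.

B, D#, E, G#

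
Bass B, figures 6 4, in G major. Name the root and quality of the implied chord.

The figures 6 4 indicate a triad in second inversion.
In second inversion the root lies a fourth above the bass: a fourth above B in G major is E.
The chord tones are B, E, G, giving E minor.

E minor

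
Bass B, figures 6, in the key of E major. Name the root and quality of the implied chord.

The figures 6 indicate a triad in first inversion.
In first inversion the root lies a sixth above the bass: a sixth above B in E major is G#.
The chord tones are B, D#, G#, giving G# minor.

G# minor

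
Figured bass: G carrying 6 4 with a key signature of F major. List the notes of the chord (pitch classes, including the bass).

G, C, E

A fourth above G in this key is C.
A sixth above G in this key is E.
Together with the bass G, this spells C major in second inversion.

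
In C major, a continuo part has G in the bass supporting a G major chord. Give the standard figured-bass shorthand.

G is the root of G major, so the chord is in root position.
A triad in root position is figured 5/3, conventionally abbreviated (no figures — root-position triad).

no figures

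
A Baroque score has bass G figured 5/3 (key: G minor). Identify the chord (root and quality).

The figures 5/3 indicate a triad in root position.
In root position the bass is the root, so the root is G.
The chord tones are G, Bb, D, giving G minor.

G minor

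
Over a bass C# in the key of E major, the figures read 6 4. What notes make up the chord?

C#, F#, A

A fourth above C# in this key is F#.
A sixth above C# in this key is A.
Together with the bass C#, this spells F# minor in second inversion.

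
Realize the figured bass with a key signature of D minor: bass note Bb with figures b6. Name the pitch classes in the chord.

Bb, D, Gb

The written figures b6 are shorthand for 6/3: the 3 is implied.
A third above Bb in this key is D.
A sixth above Bb in this key is G, lowered to Gb by the flat.
Together with the bass Bb, this spells Gb augmented in first inversion.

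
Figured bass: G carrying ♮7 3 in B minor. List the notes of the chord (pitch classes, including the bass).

The written figures ♮7 3 are shorthand for 7/5/3: the 5 is implied.
A third above G in this key is B.
A fifth above G in this key is D.
A seventh above G in this key is F#, made natural (F) by the ♮ figure.
Together with the bass G, this spells G dominant seventh in root position.

G, B, D, F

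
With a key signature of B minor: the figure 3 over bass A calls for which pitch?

C#

Counting 2 letter steps above A lands on C; in B minor, that letter is C#.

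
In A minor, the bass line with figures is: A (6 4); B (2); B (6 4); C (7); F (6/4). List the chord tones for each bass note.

A, D, F | B, C, E, G | B, E, G | C, E, G, B | F, B, D

A (6/4): A, D, F.
B (6/4/2): B, C, E, G.
B (6/4): B, E, G.
C (7/5/3): C, E, G, B.
F (6/4): F, B, D.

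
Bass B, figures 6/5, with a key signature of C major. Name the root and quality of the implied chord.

The figures 6/5 indicate a seventh chord in first inversion.
In first inversion the root lies a sixth above the bass: a sixth above B in C major is G.
The chord tones are B, D, F, G, giving G dominant seventh.

G dominant seventh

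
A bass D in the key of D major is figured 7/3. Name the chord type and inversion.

7/3 is shorthand for 7/5/3.
Intervals of 7/5/3 above the bass form a seventh chord; the bass is the root, so this is root position.

seventh chord, root position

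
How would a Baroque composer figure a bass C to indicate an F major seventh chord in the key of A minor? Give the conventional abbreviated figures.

C is the fifth of F major seventh, so the chord is in second inversion.
A seventh chord in second inversion is figured 6/4/3, conventionally abbreviated 4/3.

4/3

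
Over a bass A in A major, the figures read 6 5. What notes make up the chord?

The written figures 6 5 are shorthand for 6/5/3: the 3 is implied.
A third above A in this key is C#.
A fifth above A in this key is E.
A sixth above A in this key is F#.
Together with the bass A, this spells F# minor seventh in first inversion.

A, C#, E, F#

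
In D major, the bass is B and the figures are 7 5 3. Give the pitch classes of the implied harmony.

A third above B in this key is D.
A fifth above B in this key is F#.
A seventh above B in this key is A.
Together with the bass B, this spells B minor seventh in root position.

B, D, F#, A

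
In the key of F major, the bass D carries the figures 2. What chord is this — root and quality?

E half-diminished seventh

The figures 2 indicate a seventh chord in third inversion.
In third inversion the root lies a second above the bass: a second above D in F major is E.
The chord tones are D, E, G, Bb, giving E half-diminished seventh.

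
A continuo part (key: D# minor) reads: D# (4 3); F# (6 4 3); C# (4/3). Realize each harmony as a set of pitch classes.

D# (6/4/3): D#, F#, G#, B.
F# (6/4/3): F#, A#, B, D#.
C# (6/4/3): C#, E#, F#, A#.

D#, F#, G#, B | F#, A#, B, D# | C#, E#, F#, A#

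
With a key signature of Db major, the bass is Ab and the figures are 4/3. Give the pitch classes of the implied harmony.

Ab, C, Db, F

The written figures 4/3 are shorthand for 6/4/3: the 6 is implied.
A third above Ab in this key is C.
A fourth above Ab in this key is Db.
A sixth above Ab in this key is F.
Together with the bass Ab, this spells Db major seventh in second inversion.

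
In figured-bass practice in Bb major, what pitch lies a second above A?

Bb

Counting 1 letter step above A lands on B; in Bb major, that letter is Bb.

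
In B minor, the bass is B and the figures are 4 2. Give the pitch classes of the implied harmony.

The written figures 4 2 are shorthand for 6/4/2: the 6 is implied.
A second above B in this key is C#.
A fourth above B in this key is E.
A sixth above B in this key is G.
Together with the bass B, this spells C# half-diminished seventh in third inversion.

B, C#, E, G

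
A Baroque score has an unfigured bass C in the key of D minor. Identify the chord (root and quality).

An unfigured bass indicates a triad in root position.
In root position the bass is the root, so the root is C.
The chord tones are C, E, G, giving C major.

C major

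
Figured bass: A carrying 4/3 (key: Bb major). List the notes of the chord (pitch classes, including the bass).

A, C, D, F

The written figures 4/3 are shorthand for 6/4/3: the 6 is implied.
A third above A in this key is C.
A fourth above A in this key is D.
A sixth above A in this key is F.
Together with the bass A, this spells D minor seventh in second inversion.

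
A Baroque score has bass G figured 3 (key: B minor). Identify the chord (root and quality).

The figures 3 indicate a triad in root position.
In root position the bass is the root, so the root is G.
The chord tones are G, B, D, giving G major.

G major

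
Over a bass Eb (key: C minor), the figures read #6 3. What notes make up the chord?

Eb, G, C#

A third above Eb in this key is G.
A sixth above Eb in this key is C, raised to C# by the sharp.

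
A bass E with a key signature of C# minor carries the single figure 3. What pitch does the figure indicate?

Counting 2 letter steps above E lands on G; in C# minor, that letter is G#.

G#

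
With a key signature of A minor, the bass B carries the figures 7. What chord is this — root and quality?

The figures 7 indicate a seventh chord in root position.
In root position the bass is the root, so the root is B.
The chord tones are B, D, F, A, giving B half-diminished seventh.

B half-diminished seventh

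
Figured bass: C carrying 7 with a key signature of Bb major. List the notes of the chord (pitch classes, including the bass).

The written figures 7 are shorthand for 7/5/3: the 5/3 are implied.
A third above C in this key is Eb.
A fifth above C in this key is G.
A seventh above C in this key is Bb.
Together with the bass C, this spells C minor seventh in root position.

C, Eb, G, Bb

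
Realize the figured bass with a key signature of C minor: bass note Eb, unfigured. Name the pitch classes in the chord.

An unfigured bass implies 5/3.
A third above Eb in this key is G.
A fifth above Eb in this key is Bb.
Together with the bass Eb, this spells Eb major in root position.

Eb, G, Bb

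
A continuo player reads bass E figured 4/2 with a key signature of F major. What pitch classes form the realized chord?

The written figures 4/2 are shorthand for 6/4/2: the 6 is implied.
A second above E in this key is F.
A fourth above E in this key is A.
A sixth above E in this key is C.
Together with the bass E, this spells F major seventh in third inversion.

E, F, A, C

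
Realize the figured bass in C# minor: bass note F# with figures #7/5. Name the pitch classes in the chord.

F#, A, C#, E#

The written figures #7/5 are shorthand for 7/5/3: the 3 is implied.
A third above F# in this key is A.
A fifth above F# in this key is C#.
A seventh above F# in this key is E, raised to E# by the sharp.
Together with the bass F#, this spells F# minor-major seventh in root position.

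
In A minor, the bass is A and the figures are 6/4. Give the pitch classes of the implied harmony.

A fourth above A in this key is D.
A sixth above A in this key is F.
Together with the bass A, this spells D minor in second inversion.

A, D, F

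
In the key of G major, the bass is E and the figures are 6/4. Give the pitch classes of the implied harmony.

A fourth above E in this key is A.
A sixth above E in this key is C.
Together with the bass E, this spells A minor in second inversion.

E, A, C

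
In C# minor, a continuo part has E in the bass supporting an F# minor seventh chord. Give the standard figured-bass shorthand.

E is the seventh of F# minor seventh, so the chord is in third inversion.
A seventh chord in third inversion is figured 6/4/2, conventionally abbreviated 4/2.

4/2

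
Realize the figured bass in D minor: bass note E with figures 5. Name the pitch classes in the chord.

E, G, Bb

The written figures 5 are shorthand for 5/3: the 3 is implied.
A third above E in this key is G.
A fifth above E in this key is Bb.
Together with the bass E, this spells E diminished in root position.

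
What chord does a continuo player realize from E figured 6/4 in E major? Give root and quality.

The figures 6/4 indicate a triad in second inversion.
In second inversion the root lies a fourth above the bass: a fourth above E in E major is A.
The chord tones are E, A, C#, giving A major.

A major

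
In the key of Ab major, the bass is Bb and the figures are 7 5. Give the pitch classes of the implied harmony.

Bb, Db, F, Ab

The written figures 7 5 are shorthand for 7/5/3: the 3 is implied.
A third above Bb in this key is Db.
A fifth above Bb in this key is F.
A seventh above Bb in this key is Ab.
Together with the bass Bb, this spells Bb minor seventh in root position.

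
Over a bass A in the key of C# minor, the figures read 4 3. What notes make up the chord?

The written figures 4 3 are shorthand for 6/4/3: the 6 is implied.
A third above A in this key is C#.
A fourth above A in this key is D#.
A sixth above A in this key is F#.
Together with the bass A, this spells D# half-diminished seventh in second inversion.

A, C#, D#, F#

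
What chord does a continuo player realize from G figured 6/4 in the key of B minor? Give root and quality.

C# diminished

The figures 6/4 indicate a triad in second inversion.
In second inversion the root lies a fourth above the bass: a fourth above G in B minor is C#.
The chord tones are G, C#, E, giving C# diminished.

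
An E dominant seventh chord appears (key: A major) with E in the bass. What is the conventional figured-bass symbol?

7

E is the root of E dominant seventh, so the chord is in root position.
A seventh chord in root position is figured 7/5/3, conventionally abbreviated 7.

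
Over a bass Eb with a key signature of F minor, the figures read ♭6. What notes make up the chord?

Eb, G, Cb

The written figures ♭6 are shorthand for 6/3: the 3 is implied.
A third above Eb in this key is G.
A sixth above Eb in this key is C, lowered to Cb by the flat.
Together with the bass Eb, this spells Cb augmented in first inversion.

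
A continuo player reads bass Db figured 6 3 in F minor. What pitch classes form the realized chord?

Db, F, Bb

A third above Db in this key is F.
A sixth above Db in this key is Bb.
Together with the bass Db, this spells Bb minor in first inversion.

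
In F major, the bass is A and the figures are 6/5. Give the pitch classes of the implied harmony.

A, C, E, F

The written figures 6/5 are shorthand for 6/5/3: the 3 is implied.
A third above A in this key is C.
A fifth above A in this key is E.
A sixth above A in this key is F.
Together with the bass A, this spells F major seventh in first inversion.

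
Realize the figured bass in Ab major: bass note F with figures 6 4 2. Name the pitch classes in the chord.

F, G, Bb, Db

A second above F in this key is G.
A fourth above F in this key is Bb.
A sixth above F in this key is Db.
Together with the bass F, this spells G half-diminished seventh in third inversion.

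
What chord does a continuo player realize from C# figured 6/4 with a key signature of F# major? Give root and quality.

F# major

The figures 6/4 indicate a triad in second inversion.
In second inversion the root lies a fourth above the bass: a fourth above C# in F# major is F#.
The chord tones are C#, F#, A#, giving F# major.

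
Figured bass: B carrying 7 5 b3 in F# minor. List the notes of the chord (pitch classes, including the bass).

B, Db, F#, A

A third above B in this key is D, lowered to Db by the flat.
A fifth above B in this key is F#.
A seventh above B in this key is A.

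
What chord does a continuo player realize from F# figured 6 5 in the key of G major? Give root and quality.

D dominant seventh

The figures 6 5 indicate a seventh chord in first inversion.
In first inversion the root lies a sixth above the bass: a sixth above F# in G major is D.
The chord tones are F#, A, C, D, giving D dominant seventh.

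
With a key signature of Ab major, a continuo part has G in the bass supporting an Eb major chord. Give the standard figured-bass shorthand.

G is the third of Eb major, so the chord is in first inversion.
A triad in first inversion is figured 6/3, conventionally abbreviated 6.

6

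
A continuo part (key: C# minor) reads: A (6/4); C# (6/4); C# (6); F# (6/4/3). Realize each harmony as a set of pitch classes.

A, D#, F# | C#, F#, A | C#, E, A | F#, A, B, D#

A (6/4): A, D#, F#.
C# (6/4): C#, F#, A.
C# (6/3): C#, E, A.
F# (6/4/3): F#, A, B, D#.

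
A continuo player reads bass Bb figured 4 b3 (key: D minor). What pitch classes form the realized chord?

Bb, Db, E, G

The written figures 4 b3 are shorthand for 6/4/3: the 6 is implied.
A third above Bb in this key is D, lowered to Db by the flat.
A fourth above Bb in this key is E.
A sixth above Bb in this key is G.
Together with the bass Bb, this spells E diminished seventh in second inversion.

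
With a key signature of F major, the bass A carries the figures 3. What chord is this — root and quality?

The figures 3 indicate a triad in root position.
In root position the bass is the root, so the root is A.
The chord tones are A, C, E, giving A minor.

A minor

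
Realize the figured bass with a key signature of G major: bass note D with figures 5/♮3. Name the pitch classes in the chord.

D, F, A

A third above D in this key is F#, made natural (F) by the ♮ figure.
A fifth above D in this key is A.
Together with the bass D, this spells D minor in root position.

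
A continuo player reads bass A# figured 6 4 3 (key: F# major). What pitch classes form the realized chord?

A#, C#, D#, F#

A third above A# in this key is C#.
A fourth above A# in this key is D#.
A sixth above A# in this key is F#.
Together with the bass A#, this spells D# minor seventh in second inversion.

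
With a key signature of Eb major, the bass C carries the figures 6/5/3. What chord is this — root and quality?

The figures 6/5/3 indicate a seventh chord in first inversion.
In first inversion the root lies a sixth above the bass: a sixth above C in Eb major is Ab.
The chord tones are C, Eb, G, Ab, giving Ab major seventh.

Ab major seventh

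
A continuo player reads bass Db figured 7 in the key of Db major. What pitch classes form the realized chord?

Db, F, Ab, C

The written figures 7 are shorthand for 7/5/3: the 5/3 are implied.
A third above Db in this key is F.
A fifth above Db in this key is Ab.
A seventh above Db in this key is C.
Together with the bass Db, this spells Db major seventh in root position.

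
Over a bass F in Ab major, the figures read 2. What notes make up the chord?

F, G, Bb, Db

The written figures 2 are shorthand for 6/4/2: the 6/4 are implied.
A second above F in this key is G.
A fourth above F in this key is Bb.
A sixth above F in this key is Db.
Together with the bass F, this spells G half-diminished seventh in third inversion.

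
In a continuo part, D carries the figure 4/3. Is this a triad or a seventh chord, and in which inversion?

seventh chord, second inversion

4/3 is shorthand for 6/4/3.
Intervals of 6/4/3 above the bass form a seventh chord; the bass is the fifth, so this is second inversion.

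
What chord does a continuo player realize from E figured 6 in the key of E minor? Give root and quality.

The figures 6 indicate a triad in first inversion.
In first inversion the root lies a sixth above the bass: a sixth above E in E minor is C.
The chord tones are E, G, C, giving C major.

C major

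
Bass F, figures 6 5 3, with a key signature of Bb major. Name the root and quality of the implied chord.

D minor seventh

The figures 6 5 3 indicate a seventh chord in first inversion.
In first inversion the root lies a sixth above the bass: a sixth above F in Bb major is D.
The chord tones are F, A, C, D, giving D minor seventh.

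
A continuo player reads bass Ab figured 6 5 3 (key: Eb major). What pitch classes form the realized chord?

A third above Ab in this key is C.
A fifth above Ab in this key is Eb.
A sixth above Ab in this key is F.
Together with the bass Ab, this spells F minor seventh in first inversion.

Ab, C, Eb, F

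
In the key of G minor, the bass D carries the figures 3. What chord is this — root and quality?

D minor

The figures 3 indicate a triad in root position.
In root position the bass is the root, so the root is D.
The chord tones are D, F, A, giving D minor.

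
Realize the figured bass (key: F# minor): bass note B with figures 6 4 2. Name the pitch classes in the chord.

B, C#, E, G#

A second above B in this key is C#.
A fourth above B in this key is E.
A sixth above B in this key is G#.
Together with the bass B, this spells C# minor seventh in third inversion.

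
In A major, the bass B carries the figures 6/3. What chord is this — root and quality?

G# diminished

The figures 6/3 indicate a triad in first inversion.
In first inversion the root lies a sixth above the bass: a sixth above B in A major is G#.
The chord tones are B, D, G#, giving G# diminished.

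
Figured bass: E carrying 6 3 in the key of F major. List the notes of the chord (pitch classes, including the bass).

A third above E in this key is G.
A sixth above E in this key is C.
Together with the bass E, this spells C major in first inversion.

E, G, C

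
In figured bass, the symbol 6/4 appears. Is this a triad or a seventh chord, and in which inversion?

triad, second inversion

Intervals of 6/4 above the bass form a triad; the bass is the fifth, so this is second inversion.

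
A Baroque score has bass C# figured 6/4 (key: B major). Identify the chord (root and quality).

The figures 6/4 indicate a triad in second inversion.
In second inversion the root lies a fourth above the bass: a fourth above C# in B major is F#.
The chord tones are C#, F#, A#, giving F# major.

F# major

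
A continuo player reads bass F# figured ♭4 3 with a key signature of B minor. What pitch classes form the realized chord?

F#, A, Bb, D

The written figures ♭4 3 are shorthand for 6/4/3: the 6 is implied.
A third above F# in this key is A.
A fourth above F# in this key is B, lowered to Bb by the flat.
A sixth above F# in this key is D.
Together with the bass F#, this spells Bb augmented major seventh in second inversion.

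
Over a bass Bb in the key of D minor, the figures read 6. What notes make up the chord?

Bb, D, G

The written figures 6 are shorthand for 6/3: the 3 is implied.
A third above Bb in this key is D.
A sixth above Bb in this key is G.
Together with the bass Bb, this spells G minor in first inversion.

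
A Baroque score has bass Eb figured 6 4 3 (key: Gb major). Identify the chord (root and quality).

Ab minor seventh

The figures 6 4 3 indicate a seventh chord in second inversion.
In second inversion the root lies a fourth above the bass: a fourth above Eb in Gb major is Ab.
The chord tones are Eb, Gb, Ab, Cb, giving Ab minor seventh.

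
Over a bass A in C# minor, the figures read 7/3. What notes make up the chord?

The written figures 7/3 are shorthand for 7/5/3: the 5 is implied.
A third above A in this key is C#.
A fifth above A in this key is E.
A seventh above A in this key is G#.
Together with the bass A, this spells A major seventh in root position.

A, C#, E, G#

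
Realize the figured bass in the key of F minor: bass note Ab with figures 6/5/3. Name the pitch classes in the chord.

Ab, C, Eb, F

A third above Ab in this key is C.
A fifth above Ab in this key is Eb.
A sixth above Ab in this key is F.
Together with the bass Ab, this spells F minor seventh in first inversion.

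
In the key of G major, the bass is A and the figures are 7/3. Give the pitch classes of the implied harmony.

A, C, E, G

The written figures 7/3 are shorthand for 7/5/3: the 5 is implied.
A third above A in this key is C.
A fifth above A in this key is E.
A seventh above A in this key is G.
Together with the bass A, this spells A minor seventh in root position.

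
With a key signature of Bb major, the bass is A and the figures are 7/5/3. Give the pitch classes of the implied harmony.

A third above A in this key is C.
A fifth above A in this key is Eb.
A seventh above A in this key is G.
Together with the bass A, this spells A half-diminished seventh in root position.

A, C, Eb, G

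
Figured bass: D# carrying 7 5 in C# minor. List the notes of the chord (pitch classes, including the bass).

D#, F#, A, C#

The written figures 7 5 are shorthand for 7/5/3: the 3 is implied.
A third above D# in this key is F#.
A fifth above D# in this key is A.
A seventh above D# in this key is C#.
Together with the bass D#, this spells D# half-diminished seventh in root position.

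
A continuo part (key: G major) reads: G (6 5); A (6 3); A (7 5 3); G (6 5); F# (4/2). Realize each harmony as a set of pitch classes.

G (6/5/3): G, B, D, E.
A (6/3): A, C, F#.
A (7/5/3): A, C, E, G.
G (6/5/3): G, B, D, E.
F# (6/4/2): F#, G, B, D.

G, B, D, E | A, C, F# | A, C, E, G | G, B, D, E | F#, G, B, D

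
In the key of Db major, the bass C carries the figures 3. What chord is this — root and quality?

The figures 3 indicate a triad in root position.
In root position the bass is the root, so the root is C.
The chord tones are C, Eb, Gb, giving C diminished.

C diminished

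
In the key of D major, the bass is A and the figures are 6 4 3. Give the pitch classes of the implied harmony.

A third above A in this key is C#.
A fourth above A in this key is D.
A sixth above A in this key is F#.
Together with the bass A, this spells D major seventh in second inversion.

A, C#, D, F#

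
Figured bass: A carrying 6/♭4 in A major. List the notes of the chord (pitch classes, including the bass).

A, Db, F#

A fourth above A in this key is D, lowered to Db by the flat.
A sixth above A in this key is F#.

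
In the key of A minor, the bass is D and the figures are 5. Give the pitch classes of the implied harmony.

D, F, A

The written figures 5 are shorthand for 5/3: the 3 is implied.
A third above D in this key is F.
A fifth above D in this key is A.
Together with the bass D, this spells D minor in root position.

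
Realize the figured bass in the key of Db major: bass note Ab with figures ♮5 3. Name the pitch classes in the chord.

A third above Ab in this key is C.
A fifth above Ab in this key is Eb, made natural (E) by the ♮ figure.
Together with the bass Ab, this spells Ab augmented in root position.

Ab, C, E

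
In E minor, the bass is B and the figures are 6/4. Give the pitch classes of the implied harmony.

B, E, G

A fourth above B in this key is E.
A sixth above B in this key is G.
Together with the bass B, this spells E minor in second inversion.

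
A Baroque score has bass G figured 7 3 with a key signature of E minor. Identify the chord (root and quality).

The figures 7 3 indicate a seventh chord in root position.
In root position the bass is the root, so the root is G.
The chord tones are G, B, D, F#, giving G major seventh.

G major seventh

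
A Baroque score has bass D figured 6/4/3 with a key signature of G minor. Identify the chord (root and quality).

The figures 6/4/3 indicate a seventh chord in second inversion.
In second inversion the root lies a fourth above the bass: a fourth above D in G minor is G.
The chord tones are D, F, G, Bb, giving G minor seventh.

G minor seventh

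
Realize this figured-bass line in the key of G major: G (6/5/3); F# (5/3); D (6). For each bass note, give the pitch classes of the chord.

G, B, D, E | F#, A, C | D, F#, B

G (6/5/3): G, B, D, E.
F# (5/3): F#, A, C.
D (6/3): D, F#, B.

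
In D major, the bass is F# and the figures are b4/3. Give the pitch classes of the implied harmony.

F#, A, Bb, D

The written figures b4/3 are shorthand for 6/4/3: the 6 is implied.
A third above F# in this key is A.
A fourth above F# in this key is B, lowered to Bb by the flat.
A sixth above F# in this key is D.
Together with the bass F#, this spells Bb augmented major seventh in second inversion.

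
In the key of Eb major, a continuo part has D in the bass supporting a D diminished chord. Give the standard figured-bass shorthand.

no figures

D is the root of D diminished, so the chord is in root position.
A triad in root position is figured 5/3, conventionally abbreviated (no figures — root-position triad).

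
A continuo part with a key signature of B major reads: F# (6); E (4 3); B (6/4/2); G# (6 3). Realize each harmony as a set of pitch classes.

F# (6/3): F#, A#, D#.
E (6/4/3): E, G#, A#, C#.
B (6/4/2): B, C#, E, G#.
G# (6/3): G#, B, E.

F#, A#, D# | E, G#, A#, C# | B, C#, E, G# | G#, B, E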